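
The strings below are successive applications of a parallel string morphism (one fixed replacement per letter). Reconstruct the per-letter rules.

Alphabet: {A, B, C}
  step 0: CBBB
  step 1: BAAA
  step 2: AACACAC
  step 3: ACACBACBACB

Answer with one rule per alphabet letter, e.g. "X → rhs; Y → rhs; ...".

A->AC, B->A, C->B

  step 2 ⇒ step 3: AACACAC ⇒ AC·AC·B·AC·B·AC·B
    A ↦ AC
    C ↦ B
  step 0 ⇒ step 1: CBBB ⇒ B·A·A·A
    B ↦ A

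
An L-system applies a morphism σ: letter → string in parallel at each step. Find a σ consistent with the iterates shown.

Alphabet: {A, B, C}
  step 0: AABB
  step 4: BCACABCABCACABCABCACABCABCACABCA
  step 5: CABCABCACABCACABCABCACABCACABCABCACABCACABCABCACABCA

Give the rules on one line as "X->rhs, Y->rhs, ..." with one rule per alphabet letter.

A->CA, B->CA, C->B

  step 4 ⇒ step 5: BCACABCABCACABCABCACABCABCACABCA ⇒ CA·B·CA·B·CA·CA·B·CA·CA·B·CA·B·CA·CA·B·CA·CA·B·CA·B·CA·CA·B·CA·CA·B·CA·B·CA·CA·B·CA
    A ↦ CA
    B ↦ CA
    C ↦ B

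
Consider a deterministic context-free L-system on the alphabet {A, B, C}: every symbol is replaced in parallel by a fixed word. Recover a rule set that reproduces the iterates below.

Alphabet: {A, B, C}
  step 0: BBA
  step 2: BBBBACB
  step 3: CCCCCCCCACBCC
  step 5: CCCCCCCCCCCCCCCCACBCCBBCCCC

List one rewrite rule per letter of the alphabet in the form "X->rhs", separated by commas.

  step 2 ⇒ step 3: BBBBACB ⇒ CC·CC·CC·CC·AC·B·CC
    A ↦ AC
    B ↦ CC
    C ↦ B

A->AC, B->CC, C->B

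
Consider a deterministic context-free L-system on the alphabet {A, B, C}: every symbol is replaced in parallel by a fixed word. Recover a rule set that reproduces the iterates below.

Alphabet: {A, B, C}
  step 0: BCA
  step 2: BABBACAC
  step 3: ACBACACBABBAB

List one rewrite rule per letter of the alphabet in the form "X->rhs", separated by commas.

  step 2 ⇒ step 3: BABBACAC ⇒ AC·B·AC·AC·B·AB·B·AB
    A ↦ B
    B ↦ AC
    C ↦ AB

A->B, B->AC, C->AB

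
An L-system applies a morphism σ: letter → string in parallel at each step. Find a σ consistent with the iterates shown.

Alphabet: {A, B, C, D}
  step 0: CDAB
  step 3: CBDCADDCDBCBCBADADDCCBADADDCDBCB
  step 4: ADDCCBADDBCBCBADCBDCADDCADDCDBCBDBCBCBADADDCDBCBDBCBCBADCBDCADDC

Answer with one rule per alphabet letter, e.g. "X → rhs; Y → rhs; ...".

  step 3 ⇒ step 4: CBDCADDCDBCBCBADADDCCBADADDCDBCB ⇒ AD·DC·CB·AD·DB·CB·CB·AD·CB·DC·AD·DC·AD·DC·DB·CB·DB·CB·CB·AD·AD·DC·DB·CB·DB·CB·CB·AD·CB·DC·AD·DC
    A ↦ DB
    B ↦ DC
    C ↦ AD
    D ↦ CB

A->DB, B->DC, C->AD, D->CB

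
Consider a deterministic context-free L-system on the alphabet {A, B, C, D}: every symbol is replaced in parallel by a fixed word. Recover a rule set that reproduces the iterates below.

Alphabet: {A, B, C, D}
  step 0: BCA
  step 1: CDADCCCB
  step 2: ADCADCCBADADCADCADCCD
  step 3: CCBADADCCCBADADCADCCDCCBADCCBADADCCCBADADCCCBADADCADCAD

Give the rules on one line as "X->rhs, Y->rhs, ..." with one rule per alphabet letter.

  step 2 ⇒ step 3: ADCADCCBADADCADCADCCD ⇒ CCB·AD·ADC·CCB·AD·ADC·ADC·CD·CCB·AD·CCB·AD·ADC·CCB·AD·ADC·CCB·AD·ADC·ADC·AD
    A ↦ CCB
    B ↦ CD
    C ↦ ADC
    D ↦ AD

A->CCB, B->CD, C->ADC, D->AD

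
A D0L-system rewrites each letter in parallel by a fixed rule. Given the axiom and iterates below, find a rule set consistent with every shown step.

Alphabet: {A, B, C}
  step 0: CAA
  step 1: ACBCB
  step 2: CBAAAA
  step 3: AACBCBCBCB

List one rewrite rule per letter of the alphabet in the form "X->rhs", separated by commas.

  step 2 ⇒ step 3: CBAAAA ⇒ A·A·CB·CB·CB·CB
    A ↦ CB
    B ↦ A
    C ↦ A

A->CB, B->A, C->A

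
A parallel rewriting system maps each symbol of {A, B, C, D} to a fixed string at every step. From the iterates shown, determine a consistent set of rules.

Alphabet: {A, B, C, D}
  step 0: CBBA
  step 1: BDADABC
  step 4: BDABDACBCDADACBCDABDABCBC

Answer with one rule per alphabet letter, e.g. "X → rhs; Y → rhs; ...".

  step 0 ⇒ step 1: CBBA ⇒ B·DA·DA·BC
    A ↦ BC
    B ↦ DA
    C ↦ B
    D ↦ C  (constrained at step 1)

A->BC, B->DA, C->B, D->C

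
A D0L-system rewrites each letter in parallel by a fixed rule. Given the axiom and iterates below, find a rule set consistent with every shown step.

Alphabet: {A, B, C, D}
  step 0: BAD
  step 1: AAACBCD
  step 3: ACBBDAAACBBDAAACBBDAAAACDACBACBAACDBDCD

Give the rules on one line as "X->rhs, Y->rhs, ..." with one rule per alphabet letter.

  step 0 ⇒ step 1: BAD ⇒ AA·ACB·CD
    A ↦ ACB
    B ↦ AA
    D ↦ CD
    C ↦ BD  (constrained at step 1)

A->ACB, B->AA, C->BD, D->CD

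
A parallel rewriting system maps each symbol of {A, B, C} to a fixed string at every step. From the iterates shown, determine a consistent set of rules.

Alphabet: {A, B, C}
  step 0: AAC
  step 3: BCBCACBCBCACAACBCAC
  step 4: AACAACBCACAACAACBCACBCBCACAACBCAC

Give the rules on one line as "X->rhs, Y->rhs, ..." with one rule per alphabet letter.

A->BC, B->A, C->AC

  step 3 ⇒ step 4: BCBCACBCBCACAACBCAC ⇒ A·AC·A·AC·BC·AC·A·AC·A·AC·BC·AC·BC·BC·AC·A·AC·BC·AC
    A ↦ BC
    B ↦ A
    C ↦ AC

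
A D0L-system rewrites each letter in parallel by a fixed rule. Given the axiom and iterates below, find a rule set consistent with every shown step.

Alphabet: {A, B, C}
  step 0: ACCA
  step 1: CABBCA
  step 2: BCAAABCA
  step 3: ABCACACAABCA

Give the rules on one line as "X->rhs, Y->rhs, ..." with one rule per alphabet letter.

A->CA, B->A, C->B

  step 2 ⇒ step 3: BCAAABCA ⇒ A·B·CA·CA·CA·A·B·CA
    A ↦ CA
    B ↦ A
    C ↦ B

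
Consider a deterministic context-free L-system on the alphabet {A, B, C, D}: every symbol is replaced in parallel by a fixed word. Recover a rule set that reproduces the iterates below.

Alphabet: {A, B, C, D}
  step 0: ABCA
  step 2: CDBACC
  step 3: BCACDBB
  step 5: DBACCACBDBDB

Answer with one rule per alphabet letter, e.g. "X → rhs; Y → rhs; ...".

A->D, B->AC, C->B, D->C

  step 2 ⇒ step 3: CDBACC ⇒ B·C·AC·D·B·B
    A ↦ D
    B ↦ AC
    C ↦ B
    D ↦ C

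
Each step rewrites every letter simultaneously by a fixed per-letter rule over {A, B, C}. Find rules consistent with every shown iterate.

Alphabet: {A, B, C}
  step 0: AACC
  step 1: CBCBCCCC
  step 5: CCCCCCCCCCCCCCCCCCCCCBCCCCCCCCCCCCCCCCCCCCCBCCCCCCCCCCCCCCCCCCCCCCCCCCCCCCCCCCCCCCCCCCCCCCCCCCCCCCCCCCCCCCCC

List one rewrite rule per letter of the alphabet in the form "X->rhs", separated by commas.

  step 0 ⇒ step 1: AACC ⇒ CB·CB·CC·CC
    A ↦ CB
    C ↦ CC
    B ↦ A  (constrained at step 1)

A->CB, B->A, C->CC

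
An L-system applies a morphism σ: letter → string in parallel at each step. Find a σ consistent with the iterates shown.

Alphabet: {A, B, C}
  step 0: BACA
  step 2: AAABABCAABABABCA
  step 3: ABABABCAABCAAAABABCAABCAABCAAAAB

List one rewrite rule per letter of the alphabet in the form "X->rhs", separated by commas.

  step 2 ⇒ step 3: AAABABCAABABABCA ⇒ AB·AB·AB·CA·AB·CA·AA·AB·AB·CA·AB·CA·AB·CA·AA·AB
    A ↦ AB
    B ↦ CA
    C ↦ AA

A->AB, B->CA, C->AA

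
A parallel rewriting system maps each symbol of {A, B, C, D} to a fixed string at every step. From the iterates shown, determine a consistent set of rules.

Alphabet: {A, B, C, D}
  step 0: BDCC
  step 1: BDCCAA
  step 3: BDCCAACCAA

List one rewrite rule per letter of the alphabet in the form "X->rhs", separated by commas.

A->C, B->BDC, C->A, D->C

  step 0 ⇒ step 1: BDCC ⇒ BDC·C·A·A
    B ↦ BDC
    C ↦ A
    D ↦ C
    A ↦ C  (constrained at step 1)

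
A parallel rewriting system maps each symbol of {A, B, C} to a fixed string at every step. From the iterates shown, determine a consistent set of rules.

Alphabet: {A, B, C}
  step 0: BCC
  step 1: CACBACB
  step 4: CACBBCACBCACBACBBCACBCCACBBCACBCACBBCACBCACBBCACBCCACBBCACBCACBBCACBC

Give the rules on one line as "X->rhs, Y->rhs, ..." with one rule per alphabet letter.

A->BC, B->C, C->ACB

  step 0 ⇒ step 1: BCC ⇒ C·ACB·ACB
    B ↦ C
    C ↦ ACB
    A ↦ BC  (constrained at step 1)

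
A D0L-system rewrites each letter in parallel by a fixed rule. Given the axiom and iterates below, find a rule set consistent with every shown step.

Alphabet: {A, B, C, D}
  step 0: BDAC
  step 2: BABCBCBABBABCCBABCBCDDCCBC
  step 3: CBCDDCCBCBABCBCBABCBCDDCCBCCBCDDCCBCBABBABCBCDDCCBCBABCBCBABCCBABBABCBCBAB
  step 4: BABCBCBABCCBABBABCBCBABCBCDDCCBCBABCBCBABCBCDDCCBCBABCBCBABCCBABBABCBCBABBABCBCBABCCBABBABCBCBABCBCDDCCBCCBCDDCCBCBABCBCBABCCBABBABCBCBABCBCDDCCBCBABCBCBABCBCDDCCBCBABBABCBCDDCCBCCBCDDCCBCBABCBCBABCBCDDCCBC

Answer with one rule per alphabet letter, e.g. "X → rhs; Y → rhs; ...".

  step 3 ⇒ step 4: CBCDDCCBCBABCBCBABCBCDDCCBCCBCDDCCBCBABBABCBCDDCCBCBABCBCBABCCBABBABCBCBAB ⇒ BAB·CBC·BAB·C·C·BAB·BAB·CBC·BAB·CBC·DDC·CBC·BAB·CBC·BAB·CBC·DDC·CBC·BAB·CBC·BAB·C·C·BAB·BAB·CBC·BAB·BAB·CBC·BAB·C·C·BAB·BAB·CBC·BAB·CBC·DDC·CBC·CBC·DDC·CBC·BAB·CBC·BAB·C·C·BAB·BAB·CBC·BAB·CBC·DDC·CBC·BAB·CBC·BAB·CBC·DDC·CBC·BAB·BAB·CBC·DDC·CBC·CBC·DDC·CBC·BAB·CBC·BAB·CBC·DDC·CBC
    A ↦ DDC
    B ↦ CBC
    C ↦ BAB
    D ↦ C

A->DDC, B->CBC, C->BAB, D->C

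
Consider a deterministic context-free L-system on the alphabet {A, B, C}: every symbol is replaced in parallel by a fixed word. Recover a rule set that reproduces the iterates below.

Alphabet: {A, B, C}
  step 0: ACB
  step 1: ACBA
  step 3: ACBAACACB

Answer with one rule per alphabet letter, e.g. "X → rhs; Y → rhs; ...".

A->AC, B->A, C->B

  step 0 ⇒ step 1: ACB ⇒ AC·B·A
    A ↦ AC
    B ↦ A
    C ↦ B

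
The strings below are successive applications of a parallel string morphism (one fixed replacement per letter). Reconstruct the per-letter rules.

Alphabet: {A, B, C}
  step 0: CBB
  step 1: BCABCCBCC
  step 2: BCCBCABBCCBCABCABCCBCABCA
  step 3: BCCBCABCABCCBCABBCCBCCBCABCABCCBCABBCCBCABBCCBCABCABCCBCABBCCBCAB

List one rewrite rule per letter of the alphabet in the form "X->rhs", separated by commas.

A->B, B->BCC, C->BCA

  step 2 ⇒ step 3: BCCBCABBCCBCABCABCCBCABCA ⇒ BCC·BCA·BCA·BCC·BCA·B·BCC·BCC·BCA·BCA·BCC·BCA·B·BCC·BCA·B·BCC·BCA·BCA·BCC·BCA·B·BCC·BCA·B
    A ↦ B
    B ↦ BCC
    C ↦ BCA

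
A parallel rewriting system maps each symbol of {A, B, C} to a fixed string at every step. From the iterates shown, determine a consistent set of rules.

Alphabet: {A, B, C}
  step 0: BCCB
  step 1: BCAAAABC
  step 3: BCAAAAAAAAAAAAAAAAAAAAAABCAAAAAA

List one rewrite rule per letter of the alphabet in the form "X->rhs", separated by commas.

  step 0 ⇒ step 1: BCCB ⇒ BC·AA·AA·BC
    B ↦ BC
    C ↦ AA
    A ↦ AA  (constrained at step 1)

A->AA, B->BC, C->AA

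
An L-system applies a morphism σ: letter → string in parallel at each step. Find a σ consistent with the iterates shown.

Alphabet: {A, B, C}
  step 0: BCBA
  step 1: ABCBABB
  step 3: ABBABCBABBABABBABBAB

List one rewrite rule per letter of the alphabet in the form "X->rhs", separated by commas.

A->B, B->AB, C->CB

  step 0 ⇒ step 1: BCBA ⇒ AB·CB·AB·B
    A ↦ B
    B ↦ AB
    C ↦ CB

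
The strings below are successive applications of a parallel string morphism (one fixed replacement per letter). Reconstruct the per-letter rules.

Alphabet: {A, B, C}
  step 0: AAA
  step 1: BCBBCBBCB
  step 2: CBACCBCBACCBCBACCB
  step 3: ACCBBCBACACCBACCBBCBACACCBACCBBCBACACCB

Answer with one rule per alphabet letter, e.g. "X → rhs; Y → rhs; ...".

A->BCB, B->CB, C->AC

  step 2 ⇒ step 3: CBACCBCBACCBCBACCB ⇒ AC·CB·BCB·AC·AC·CB·AC·CB·BCB·AC·AC·CB·AC·CB·BCB·AC·AC·CB
    A ↦ BCB
    B ↦ CB
    C ↦ AC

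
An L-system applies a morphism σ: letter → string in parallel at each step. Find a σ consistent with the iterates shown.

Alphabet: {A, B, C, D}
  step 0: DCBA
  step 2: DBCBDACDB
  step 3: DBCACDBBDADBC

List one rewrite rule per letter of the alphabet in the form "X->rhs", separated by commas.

  step 2 ⇒ step 3: DBCBDACDB ⇒ DB·C·A·C·DB·BD·A·DB·C
    A ↦ BD
    B ↦ C
    C ↦ A
    D ↦ DB

A->BD, B->C, C->A, D->DB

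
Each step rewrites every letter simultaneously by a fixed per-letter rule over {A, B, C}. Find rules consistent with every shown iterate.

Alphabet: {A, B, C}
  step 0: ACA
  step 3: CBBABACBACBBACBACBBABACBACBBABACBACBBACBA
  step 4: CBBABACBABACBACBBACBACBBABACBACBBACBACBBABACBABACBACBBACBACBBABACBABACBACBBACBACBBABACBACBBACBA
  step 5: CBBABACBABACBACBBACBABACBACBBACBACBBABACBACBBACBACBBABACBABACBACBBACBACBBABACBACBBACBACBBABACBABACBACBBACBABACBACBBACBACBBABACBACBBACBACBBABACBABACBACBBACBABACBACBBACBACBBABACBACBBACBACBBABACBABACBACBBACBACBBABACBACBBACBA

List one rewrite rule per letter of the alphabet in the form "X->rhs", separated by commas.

A->CBA, B->BA, C->CB

  step 4 ⇒ step 5: CBBABACBABACBACBBACBACBBABACBACBBACBACBBABACBABACBACBBACBACBBABACBABACBACBBACBACBBABACBACBBACBA ⇒ CB·BA·BA·CBA·BA·CBA·CB·BA·CBA·BA·CBA·CB·BA·CBA·CB·BA·BA·CBA·CB·BA·CBA·CB·BA·BA·CBA·BA·CBA·CB·BA·CBA·CB·BA·BA·CBA·CB·BA·CBA·CB·BA·BA·CBA·BA·CBA·CB·BA·CBA·BA·CBA·CB·BA·CBA·CB·BA·BA·CBA·CB·BA·CBA·CB·BA·BA·CBA·BA·CBA·CB·BA·CBA·BA·CBA·CB·BA·CBA·CB·BA·BA·CBA·CB·BA·CBA·CB·BA·BA·CBA·BA·CBA·CB·BA·CBA·CB·BA·BA·CBA·CB·BA·CBA
    A ↦ CBA
    B ↦ BA
    C ↦ CB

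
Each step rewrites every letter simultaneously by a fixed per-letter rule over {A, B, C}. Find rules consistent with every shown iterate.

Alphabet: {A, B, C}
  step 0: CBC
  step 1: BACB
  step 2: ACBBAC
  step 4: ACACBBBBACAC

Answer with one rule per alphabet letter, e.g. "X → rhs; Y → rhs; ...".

A->B, B->AC, C->B

  step 1 ⇒ step 2: BACB ⇒ AC·B·B·AC
    A ↦ B
    B ↦ AC
    C ↦ B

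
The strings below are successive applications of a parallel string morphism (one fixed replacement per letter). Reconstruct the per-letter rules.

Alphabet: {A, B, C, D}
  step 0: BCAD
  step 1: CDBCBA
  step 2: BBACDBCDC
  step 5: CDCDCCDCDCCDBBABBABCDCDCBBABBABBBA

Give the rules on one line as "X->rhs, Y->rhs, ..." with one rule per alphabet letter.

  step 1 ⇒ step 2: CDBCBA ⇒ B·BA·CD·B·CD·C
    A ↦ C
    B ↦ CD
    C ↦ B
    D ↦ BA

A->C, B->CD, C->B, D->BA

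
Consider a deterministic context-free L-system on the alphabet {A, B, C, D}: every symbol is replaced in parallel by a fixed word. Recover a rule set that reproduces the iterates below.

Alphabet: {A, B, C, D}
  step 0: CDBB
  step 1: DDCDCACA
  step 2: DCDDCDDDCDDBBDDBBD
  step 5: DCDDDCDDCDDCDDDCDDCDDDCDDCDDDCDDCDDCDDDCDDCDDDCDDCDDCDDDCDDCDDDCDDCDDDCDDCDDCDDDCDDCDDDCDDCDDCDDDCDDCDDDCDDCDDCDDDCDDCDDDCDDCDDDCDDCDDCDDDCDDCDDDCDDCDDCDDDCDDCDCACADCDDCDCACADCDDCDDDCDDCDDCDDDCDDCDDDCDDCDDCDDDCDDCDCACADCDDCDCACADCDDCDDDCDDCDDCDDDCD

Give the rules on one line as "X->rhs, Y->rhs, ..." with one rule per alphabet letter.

  step 1 ⇒ step 2: DDCDCACA ⇒ DCD·DCD·D·DCD·D·BBD·D·BBD
    A ↦ BBD
    C ↦ D
    D ↦ DCD
  step 0 ⇒ step 1: CDBB ⇒ D·DCD·CA·CA
    B ↦ CA

A->BBD, B->CA, C->D, D->DCD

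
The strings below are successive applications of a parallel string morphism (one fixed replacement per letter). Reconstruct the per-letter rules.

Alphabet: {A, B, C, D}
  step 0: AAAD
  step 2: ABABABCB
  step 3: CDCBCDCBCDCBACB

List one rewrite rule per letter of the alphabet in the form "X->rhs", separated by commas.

A->CD, B->CB, C->A, D->B

  step 2 ⇒ step 3: ABABABCB ⇒ CD·CB·CD·CB·CD·CB·A·CB
    A ↦ CD
    B ↦ CB
    C ↦ A
    D ↦ B  (constrained at step 0)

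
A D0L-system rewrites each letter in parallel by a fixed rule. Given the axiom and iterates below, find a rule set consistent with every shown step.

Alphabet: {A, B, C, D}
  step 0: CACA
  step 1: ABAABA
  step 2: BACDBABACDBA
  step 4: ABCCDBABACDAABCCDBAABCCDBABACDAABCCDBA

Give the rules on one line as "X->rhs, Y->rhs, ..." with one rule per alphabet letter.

  step 1 ⇒ step 2: ABAABA ⇒ BA·CD·BA·BA·CD·BA
    A ↦ BA
    B ↦ CD
  step 0 ⇒ step 1: CACA ⇒ A·BA·A·BA
    C ↦ A
    D ↦ BC  (constrained at step 2)

A->BA, B->CD, C->A, D->BC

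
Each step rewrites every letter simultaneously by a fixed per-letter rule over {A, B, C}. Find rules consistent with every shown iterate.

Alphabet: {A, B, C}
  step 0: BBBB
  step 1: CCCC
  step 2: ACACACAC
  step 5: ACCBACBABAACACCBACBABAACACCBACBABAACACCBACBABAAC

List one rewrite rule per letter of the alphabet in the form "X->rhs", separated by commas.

  step 1 ⇒ step 2: CCCC ⇒ AC·AC·AC·AC
    C ↦ AC
    A ↦ BA  (constrained at step 2)
  step 0 ⇒ step 1: BBBB ⇒ C·C·C·C
    B ↦ C

A->BA, B->C, C->AC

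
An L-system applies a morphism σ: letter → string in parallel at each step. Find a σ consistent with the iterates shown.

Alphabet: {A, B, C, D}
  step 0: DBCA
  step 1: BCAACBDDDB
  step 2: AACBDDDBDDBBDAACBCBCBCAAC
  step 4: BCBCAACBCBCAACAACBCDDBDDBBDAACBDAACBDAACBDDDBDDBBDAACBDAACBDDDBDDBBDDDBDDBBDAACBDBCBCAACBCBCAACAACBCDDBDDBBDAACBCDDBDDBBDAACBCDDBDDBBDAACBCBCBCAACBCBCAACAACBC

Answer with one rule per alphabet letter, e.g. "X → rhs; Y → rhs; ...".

A->DDB, B->AAC, C->BD, D->BC

  step 1 ⇒ step 2: BCAACBDDDB ⇒ AAC·BD·DDB·DDB·BD·AAC·BC·BC·BC·AAC
    A ↦ DDB
    B ↦ AAC
    C ↦ BD
    D ↦ BC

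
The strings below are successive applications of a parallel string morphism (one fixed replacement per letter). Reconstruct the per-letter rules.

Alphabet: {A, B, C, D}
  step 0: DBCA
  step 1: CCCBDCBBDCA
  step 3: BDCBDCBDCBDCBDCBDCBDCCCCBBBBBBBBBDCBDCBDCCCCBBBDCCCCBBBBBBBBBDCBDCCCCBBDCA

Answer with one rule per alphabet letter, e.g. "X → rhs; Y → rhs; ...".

A->DCA, B->BDC, C->BB, D->CCC

  step 0 ⇒ step 1: DBCA ⇒ CCC·BDC·BB·DCA
    A ↦ DCA
    B ↦ BDC
    C ↦ BB
    D ↦ CCC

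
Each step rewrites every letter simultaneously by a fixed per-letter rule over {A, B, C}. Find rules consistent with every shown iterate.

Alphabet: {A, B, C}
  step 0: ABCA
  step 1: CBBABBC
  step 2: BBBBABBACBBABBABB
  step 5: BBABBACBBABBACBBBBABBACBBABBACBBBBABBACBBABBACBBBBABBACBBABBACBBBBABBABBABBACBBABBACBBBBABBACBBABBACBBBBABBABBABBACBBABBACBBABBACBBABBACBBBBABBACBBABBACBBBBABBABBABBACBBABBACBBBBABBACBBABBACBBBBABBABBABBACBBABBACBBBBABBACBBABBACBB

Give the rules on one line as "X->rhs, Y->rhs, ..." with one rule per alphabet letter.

  step 1 ⇒ step 2: CBBABBC ⇒ BB·BBA·BBA·C·BBA·BBA·BB
    A ↦ C
    B ↦ BBA
    C ↦ BB

A->C, B->BBA, C->BB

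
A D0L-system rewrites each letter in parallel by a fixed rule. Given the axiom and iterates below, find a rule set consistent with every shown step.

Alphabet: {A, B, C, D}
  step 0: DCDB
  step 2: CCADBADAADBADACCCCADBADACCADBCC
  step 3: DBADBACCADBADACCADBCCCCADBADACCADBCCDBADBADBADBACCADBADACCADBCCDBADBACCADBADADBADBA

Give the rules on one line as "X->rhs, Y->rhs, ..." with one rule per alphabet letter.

  step 2 ⇒ step 3: CCADBADAADBADACCCCADBADACCADBCC ⇒ DBA·DBA·CC·ADB·ADA·CC·ADB·CC·CC·ADB·ADA·CC·ADB·CC·DBA·DBA·DBA·DBA·CC·ADB·ADA·CC·ADB·CC·DBA·DBA·CC·ADB·ADA·DBA·DBA
    A ↦ CC
    B ↦ ADA
    C ↦ DBA
    D ↦ ADB

A->CC, B->ADA, C->DBA, D->ADB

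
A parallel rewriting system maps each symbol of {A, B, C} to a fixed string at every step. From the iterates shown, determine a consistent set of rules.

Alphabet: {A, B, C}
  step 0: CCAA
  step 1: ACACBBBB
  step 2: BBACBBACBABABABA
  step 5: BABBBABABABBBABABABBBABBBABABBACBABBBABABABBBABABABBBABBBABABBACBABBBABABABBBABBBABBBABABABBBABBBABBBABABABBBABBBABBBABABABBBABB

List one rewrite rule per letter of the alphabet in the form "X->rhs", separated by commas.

  step 1 ⇒ step 2: ACACBBBB ⇒ BB·AC·BB·AC·BA·BA·BA·BA
    A ↦ BB
    B ↦ BA
    C ↦ AC

A->BB, B->BA, C->AC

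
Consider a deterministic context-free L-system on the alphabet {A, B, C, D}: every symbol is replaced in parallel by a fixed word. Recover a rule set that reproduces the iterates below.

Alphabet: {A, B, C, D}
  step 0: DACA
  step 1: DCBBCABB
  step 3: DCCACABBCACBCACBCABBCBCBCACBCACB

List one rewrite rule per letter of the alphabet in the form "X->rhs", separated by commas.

  step 0 ⇒ step 1: DACA ⇒ DC·BB·CA·BB
    A ↦ BB
    C ↦ CA
    D ↦ DC
    B ↦ CB  (constrained at step 1)

A->BB, B->CB, C->CA, D->DC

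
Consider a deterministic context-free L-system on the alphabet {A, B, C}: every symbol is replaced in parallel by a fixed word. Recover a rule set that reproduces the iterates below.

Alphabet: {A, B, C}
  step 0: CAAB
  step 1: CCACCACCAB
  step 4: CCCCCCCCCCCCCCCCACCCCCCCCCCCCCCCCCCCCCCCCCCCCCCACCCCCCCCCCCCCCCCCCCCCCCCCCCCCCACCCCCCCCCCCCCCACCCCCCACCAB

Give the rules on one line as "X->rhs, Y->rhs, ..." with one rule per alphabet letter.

A->ACC, B->AB, C->CC

  step 0 ⇒ step 1: CAAB ⇒ CC·ACC·ACC·AB
    A ↦ ACC
    B ↦ AB
    C ↦ CC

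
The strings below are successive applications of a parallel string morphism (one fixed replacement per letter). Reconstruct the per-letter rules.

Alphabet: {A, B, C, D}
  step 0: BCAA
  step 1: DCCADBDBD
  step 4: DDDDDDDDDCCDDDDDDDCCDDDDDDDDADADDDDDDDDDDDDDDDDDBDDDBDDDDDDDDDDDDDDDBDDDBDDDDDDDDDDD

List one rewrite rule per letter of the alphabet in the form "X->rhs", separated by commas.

  step 0 ⇒ step 1: BCAA ⇒ DCC·AD·BD·BD
    A ↦ BD
    B ↦ DCC
    C ↦ AD
    D ↦ DD  (constrained at step 1)

A->BD, B->DCC, C->AD, D->DD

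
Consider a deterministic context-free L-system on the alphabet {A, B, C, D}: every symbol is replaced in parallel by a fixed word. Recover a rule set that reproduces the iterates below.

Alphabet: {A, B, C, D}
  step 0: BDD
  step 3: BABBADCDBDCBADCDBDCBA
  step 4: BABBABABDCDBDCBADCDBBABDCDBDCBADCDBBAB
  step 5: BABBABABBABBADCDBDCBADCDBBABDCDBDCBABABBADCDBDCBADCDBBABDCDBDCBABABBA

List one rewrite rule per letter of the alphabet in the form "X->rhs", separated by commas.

  step 4 ⇒ step 5: BABBABABDCDBDCBADCDBBABDCDBDCBADCDBBAB ⇒ BA·B·BA·BA·B·BA·B·BA·DC·DB·DC·BA·DC·DB·BA·B·DC·DB·DC·BA·BA·B·BA·DC·DB·DC·BA·DC·DB·BA·B·DC·DB·DC·BA·BA·B·BA
    A ↦ B
    B ↦ BA
    C ↦ DB
    D ↦ DC

A->B, B->BA, C->DB, D->DC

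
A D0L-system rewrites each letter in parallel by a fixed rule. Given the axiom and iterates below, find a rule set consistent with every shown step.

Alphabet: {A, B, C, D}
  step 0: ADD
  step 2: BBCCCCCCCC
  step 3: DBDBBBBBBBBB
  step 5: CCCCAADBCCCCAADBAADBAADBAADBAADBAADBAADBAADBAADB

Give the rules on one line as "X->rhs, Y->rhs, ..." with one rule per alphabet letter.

  step 2 ⇒ step 3: BBCCCCCCCC ⇒ DB·DB·B·B·B·B·B·B·B·B
    B ↦ DB
    C ↦ B
    A ↦ CC  (constrained at step 0)
    D ↦ AA  (constrained at step 0)

A->CC, B->DB, C->B, D->AA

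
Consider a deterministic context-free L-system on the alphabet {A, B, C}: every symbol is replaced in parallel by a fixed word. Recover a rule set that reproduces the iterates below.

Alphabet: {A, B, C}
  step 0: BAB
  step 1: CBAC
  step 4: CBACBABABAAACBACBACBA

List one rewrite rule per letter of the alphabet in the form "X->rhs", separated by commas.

  step 0 ⇒ step 1: BAB ⇒ C·BA·C
    A ↦ BA
    B ↦ C
    C ↦ AA  (constrained at step 1)

A->BA, B->C, C->AA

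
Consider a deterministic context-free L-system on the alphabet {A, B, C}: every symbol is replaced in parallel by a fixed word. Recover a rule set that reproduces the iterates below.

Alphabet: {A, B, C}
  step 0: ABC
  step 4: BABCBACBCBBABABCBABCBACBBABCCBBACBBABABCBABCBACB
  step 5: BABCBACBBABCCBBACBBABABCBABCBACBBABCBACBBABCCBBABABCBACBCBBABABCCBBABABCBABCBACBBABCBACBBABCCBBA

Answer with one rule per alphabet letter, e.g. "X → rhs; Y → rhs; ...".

  step 4 ⇒ step 5: BABCBACBCBBABABCBABCBACBBABCCBBACBBABABCBABCBACB ⇒ BA·BC·BA·CB·BA·BC·CB·BA·CB·BA·BA·BC·BA·BC·BA·CB·BA·BC·BA·CB·BA·BC·CB·BA·BA·BC·BA·CB·CB·BA·BA·BC·CB·BA·BA·BC·BA·BC·BA·CB·BA·BC·BA·CB·BA·BC·CB·BA
    A ↦ BC
    B ↦ BA
    C ↦ CB

A->BC, B->BA, C->CB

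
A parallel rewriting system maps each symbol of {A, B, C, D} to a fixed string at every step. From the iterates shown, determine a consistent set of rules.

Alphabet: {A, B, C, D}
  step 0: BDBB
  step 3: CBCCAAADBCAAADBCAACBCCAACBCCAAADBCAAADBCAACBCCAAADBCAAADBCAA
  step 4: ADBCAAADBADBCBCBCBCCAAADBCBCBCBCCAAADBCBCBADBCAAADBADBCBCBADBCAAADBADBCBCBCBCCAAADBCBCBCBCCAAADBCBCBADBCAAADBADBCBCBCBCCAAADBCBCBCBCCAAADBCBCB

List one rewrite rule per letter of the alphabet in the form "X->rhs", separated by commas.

  step 3 ⇒ step 4: CBCCAAADBCAAADBCAACBCCAACBCCAAADBCAAADBCAACBCCAAADBCAAADBCAA ⇒ ADB·CAA·ADB·ADB·CB·CB·CB·C·CAA·ADB·CB·CB·CB·C·CAA·ADB·CB·CB·ADB·CAA·ADB·ADB·CB·CB·ADB·CAA·ADB·ADB·CB·CB·CB·C·CAA·ADB·CB·CB·CB·C·CAA·ADB·CB·CB·ADB·CAA·ADB·ADB·CB·CB·CB·C·CAA·ADB·CB·CB·CB·C·CAA·ADB·CB·CB
    A ↦ CB
    B ↦ CAA
    C ↦ ADB
    D ↦ C

A->CB, B->CAA, C->ADB, D->C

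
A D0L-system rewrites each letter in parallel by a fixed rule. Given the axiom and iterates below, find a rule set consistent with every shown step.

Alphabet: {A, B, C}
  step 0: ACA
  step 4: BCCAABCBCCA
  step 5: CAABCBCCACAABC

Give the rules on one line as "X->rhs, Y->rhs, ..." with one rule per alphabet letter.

A->BC, B->C, C->A

  step 4 ⇒ step 5: BCCAABCBCCA ⇒ C·A·A·BC·BC·C·A·C·A·A·BC
    A ↦ BC
    B ↦ C
    C ↦ A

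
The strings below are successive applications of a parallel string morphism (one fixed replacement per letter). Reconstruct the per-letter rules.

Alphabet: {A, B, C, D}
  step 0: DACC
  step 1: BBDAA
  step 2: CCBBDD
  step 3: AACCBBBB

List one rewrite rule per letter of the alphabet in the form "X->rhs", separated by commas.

  step 2 ⇒ step 3: CCBBDD ⇒ A·A·C·C·BB·BB
    B ↦ C
    C ↦ A
    D ↦ BB
  step 0 ⇒ step 1: DACC ⇒ BB·D·A·A
    A ↦ D

A->D, B->C, C->A, D->BB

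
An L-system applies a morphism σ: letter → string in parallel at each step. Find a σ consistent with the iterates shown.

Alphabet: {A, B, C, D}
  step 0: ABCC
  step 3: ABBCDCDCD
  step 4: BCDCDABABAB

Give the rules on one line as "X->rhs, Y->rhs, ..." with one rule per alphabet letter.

A->B, B->CD, C->A, D->B

  step 3 ⇒ step 4: ABBCDCDCD ⇒ B·CD·CD·A·B·A·B·A·B
    A ↦ B
    B ↦ CD
    C ↦ A
    D ↦ B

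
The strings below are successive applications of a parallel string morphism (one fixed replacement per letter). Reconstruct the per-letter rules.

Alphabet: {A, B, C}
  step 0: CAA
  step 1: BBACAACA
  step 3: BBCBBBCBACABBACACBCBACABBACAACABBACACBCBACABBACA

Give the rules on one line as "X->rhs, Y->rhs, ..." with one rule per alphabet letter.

A->ACA, B->CB, C->BB

  step 0 ⇒ step 1: CAA ⇒ BB·ACA·ACA
    A ↦ ACA
    C ↦ BB
    B ↦ CB  (constrained at step 1)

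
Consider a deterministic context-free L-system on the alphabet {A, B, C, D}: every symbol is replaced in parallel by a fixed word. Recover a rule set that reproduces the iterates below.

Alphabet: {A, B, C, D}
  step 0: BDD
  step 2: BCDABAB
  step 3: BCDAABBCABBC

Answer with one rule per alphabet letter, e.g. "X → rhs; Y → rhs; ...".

A->AB, B->BC, C->D, D->A

  step 2 ⇒ step 3: BCDABAB ⇒ BC·D·A·AB·BC·AB·BC
    A ↦ AB
    B ↦ BC
    C ↦ D
    D ↦ A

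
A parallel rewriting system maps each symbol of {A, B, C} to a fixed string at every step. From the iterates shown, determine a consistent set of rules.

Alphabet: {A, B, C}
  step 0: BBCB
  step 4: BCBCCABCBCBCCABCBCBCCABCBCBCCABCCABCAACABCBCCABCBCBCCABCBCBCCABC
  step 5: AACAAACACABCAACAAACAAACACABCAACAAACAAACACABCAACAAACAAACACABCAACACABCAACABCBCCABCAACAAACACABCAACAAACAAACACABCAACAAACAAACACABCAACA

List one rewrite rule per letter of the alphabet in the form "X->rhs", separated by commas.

A->BC, B->AA, C->CA

  step 4 ⇒ step 5: BCBCCABCBCBCCABCBCBCCABCBCBCCABCCABCAACABCBCCABCBCBCCABCBCBCCABC ⇒ AA·CA·AA·CA·CA·BC·AA·CA·AA·CA·AA·CA·CA·BC·AA·CA·AA·CA·AA·CA·CA·BC·AA·CA·AA·CA·AA·CA·CA·BC·AA·CA·CA·BC·AA·CA·BC·BC·CA·BC·AA·CA·AA·CA·CA·BC·AA·CA·AA·CA·AA·CA·CA·BC·AA·CA·AA·CA·AA·CA·CA·BC·AA·CA
    A ↦ BC
    B ↦ AA
    C ↦ CA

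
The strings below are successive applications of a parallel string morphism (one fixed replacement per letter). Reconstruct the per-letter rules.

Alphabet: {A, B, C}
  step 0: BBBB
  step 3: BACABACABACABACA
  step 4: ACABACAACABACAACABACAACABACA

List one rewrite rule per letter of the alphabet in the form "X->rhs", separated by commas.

A->CA, B->A, C->BA

  step 3 ⇒ step 4: BACABACABACABACA ⇒ A·CA·BA·CA·A·CA·BA·CA·A·CA·BA·CA·A·CA·BA·CA
    A ↦ CA
    B ↦ A
    C ↦ BA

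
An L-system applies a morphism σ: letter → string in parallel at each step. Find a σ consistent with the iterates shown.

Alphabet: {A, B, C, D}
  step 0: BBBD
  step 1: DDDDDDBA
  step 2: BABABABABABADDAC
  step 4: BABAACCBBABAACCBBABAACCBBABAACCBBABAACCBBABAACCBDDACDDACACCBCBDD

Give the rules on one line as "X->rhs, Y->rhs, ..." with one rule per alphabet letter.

A->AC, B->DD, C->CB, D->BA

  step 1 ⇒ step 2: DDDDDDBA ⇒ BA·BA·BA·BA·BA·BA·DD·AC
    A ↦ AC
    B ↦ DD
    D ↦ BA
    C ↦ CB  (constrained at step 2)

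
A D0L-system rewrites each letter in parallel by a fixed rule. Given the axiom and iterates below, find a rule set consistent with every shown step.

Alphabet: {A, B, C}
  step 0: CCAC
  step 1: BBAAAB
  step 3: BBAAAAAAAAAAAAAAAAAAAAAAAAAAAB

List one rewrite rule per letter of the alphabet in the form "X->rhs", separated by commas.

A->AAA, B->C, C->B

  step 0 ⇒ step 1: CCAC ⇒ B·B·AAA·B
    A ↦ AAA
    C ↦ B
    B ↦ C  (constrained at step 1)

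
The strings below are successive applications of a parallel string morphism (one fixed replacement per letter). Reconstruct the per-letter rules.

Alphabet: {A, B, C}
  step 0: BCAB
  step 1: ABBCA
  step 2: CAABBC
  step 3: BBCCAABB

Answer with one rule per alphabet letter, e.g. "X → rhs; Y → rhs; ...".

  step 2 ⇒ step 3: CAABBC ⇒ BB·C·C·A·A·BB
    A ↦ C
    B ↦ A
    C ↦ BB

A->C, B->A, C->BB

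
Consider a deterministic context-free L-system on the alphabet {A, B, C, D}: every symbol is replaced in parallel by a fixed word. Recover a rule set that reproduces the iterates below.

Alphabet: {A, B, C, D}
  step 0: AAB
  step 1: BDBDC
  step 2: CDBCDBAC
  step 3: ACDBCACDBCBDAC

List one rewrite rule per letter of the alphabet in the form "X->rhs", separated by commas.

A->BD, B->C, C->AC, D->DB

  step 2 ⇒ step 3: CDBCDBAC ⇒ AC·DB·C·AC·DB·C·BD·AC
    A ↦ BD
    B ↦ C
    C ↦ AC
    D ↦ DB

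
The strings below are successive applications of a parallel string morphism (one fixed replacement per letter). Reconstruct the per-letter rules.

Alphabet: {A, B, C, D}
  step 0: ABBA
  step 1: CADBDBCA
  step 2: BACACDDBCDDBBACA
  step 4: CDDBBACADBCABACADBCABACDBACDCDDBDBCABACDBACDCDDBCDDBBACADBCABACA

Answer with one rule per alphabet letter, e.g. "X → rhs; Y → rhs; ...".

  step 1 ⇒ step 2: CADBDBCA ⇒ BA·CA·CD·DB·CD·DB·BA·CA
    A ↦ CA
    B ↦ DB
    C ↦ BA
    D ↦ CD

A->CA, B->DB, C->BA, D->CD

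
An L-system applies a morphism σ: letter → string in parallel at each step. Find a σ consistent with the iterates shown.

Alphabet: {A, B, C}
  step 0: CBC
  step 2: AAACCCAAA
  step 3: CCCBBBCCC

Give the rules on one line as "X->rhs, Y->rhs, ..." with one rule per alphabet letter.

  step 2 ⇒ step 3: AAACCCAAA ⇒ C·C·C·B·B·B·C·C·C
    A ↦ C
    C ↦ B
    B ↦ AAA  (constrained at step 0)

A->C, B->AAA, C->B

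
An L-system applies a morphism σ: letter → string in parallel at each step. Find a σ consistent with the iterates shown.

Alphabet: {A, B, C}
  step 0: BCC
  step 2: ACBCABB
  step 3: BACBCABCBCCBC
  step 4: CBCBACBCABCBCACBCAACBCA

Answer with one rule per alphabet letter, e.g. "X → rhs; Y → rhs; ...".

A->B, B->CBC, C->A

  step 3 ⇒ step 4: BACBCABCBCCBC ⇒ CBC·B·A·CBC·A·B·CBC·A·CBC·A·A·CBC·A
    A ↦ B
    B ↦ CBC
    C ↦ A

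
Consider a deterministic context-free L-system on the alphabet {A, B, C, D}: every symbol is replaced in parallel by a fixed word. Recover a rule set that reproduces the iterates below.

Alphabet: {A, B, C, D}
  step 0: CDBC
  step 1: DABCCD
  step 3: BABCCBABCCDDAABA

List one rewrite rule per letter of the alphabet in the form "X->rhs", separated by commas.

A->BA, B->BCC, C->D, D->A

  step 0 ⇒ step 1: CDBC ⇒ D·A·BCC·D
    B ↦ BCC
    C ↦ D
    D ↦ A
    A ↦ BA  (constrained at step 1)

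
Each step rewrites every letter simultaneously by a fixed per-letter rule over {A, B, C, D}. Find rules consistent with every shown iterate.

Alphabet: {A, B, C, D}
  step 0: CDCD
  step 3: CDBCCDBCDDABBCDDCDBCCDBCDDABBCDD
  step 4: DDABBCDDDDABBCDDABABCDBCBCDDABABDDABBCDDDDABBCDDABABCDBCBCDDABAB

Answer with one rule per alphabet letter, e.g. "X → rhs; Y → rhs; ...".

  step 3 ⇒ step 4: CDBCCDBCDDABBCDDCDBCCDBCDDABBCDD ⇒ DD·AB·BC·DD·DD·AB·BC·DD·AB·AB·CD·BC·BC·DD·AB·AB·DD·AB·BC·DD·DD·AB·BC·DD·AB·AB·CD·BC·BC·DD·AB·AB
    A ↦ CD
    B ↦ BC
    C ↦ DD
    D ↦ AB

A->CD, B->BC, C->DD, D->AB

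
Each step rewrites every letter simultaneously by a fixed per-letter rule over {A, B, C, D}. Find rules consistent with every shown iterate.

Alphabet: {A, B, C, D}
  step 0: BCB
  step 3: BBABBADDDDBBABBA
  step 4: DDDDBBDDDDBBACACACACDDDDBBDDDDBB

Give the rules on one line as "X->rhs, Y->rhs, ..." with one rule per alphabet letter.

  step 3 ⇒ step 4: BBABBADDDDBBABBA ⇒ DD·DD·BB·DD·DD·BB·AC·AC·AC·AC·DD·DD·BB·DD·DD·BB
    A ↦ BB
    B ↦ DD
    D ↦ AC
    C ↦ A  (constrained at step 0)

A->BB, B->DD, C->A, D->AC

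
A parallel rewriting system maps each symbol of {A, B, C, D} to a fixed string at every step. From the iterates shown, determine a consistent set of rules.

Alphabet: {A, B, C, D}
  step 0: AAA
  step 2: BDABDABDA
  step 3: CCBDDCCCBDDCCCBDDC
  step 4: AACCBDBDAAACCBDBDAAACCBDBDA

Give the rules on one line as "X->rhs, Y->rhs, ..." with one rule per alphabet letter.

A->DC, B->CC, C->A, D->BD

  step 3 ⇒ step 4: CCBDDCCCBDDCCCBDDC ⇒ A·A·CC·BD·BD·A·A·A·CC·BD·BD·A·A·A·CC·BD·BD·A
    B ↦ CC
    C ↦ A
    D ↦ BD
  step 2 ⇒ step 3: BDABDABDA ⇒ CC·BD·DC·CC·BD·DC·CC·BD·DC
    A ↦ DC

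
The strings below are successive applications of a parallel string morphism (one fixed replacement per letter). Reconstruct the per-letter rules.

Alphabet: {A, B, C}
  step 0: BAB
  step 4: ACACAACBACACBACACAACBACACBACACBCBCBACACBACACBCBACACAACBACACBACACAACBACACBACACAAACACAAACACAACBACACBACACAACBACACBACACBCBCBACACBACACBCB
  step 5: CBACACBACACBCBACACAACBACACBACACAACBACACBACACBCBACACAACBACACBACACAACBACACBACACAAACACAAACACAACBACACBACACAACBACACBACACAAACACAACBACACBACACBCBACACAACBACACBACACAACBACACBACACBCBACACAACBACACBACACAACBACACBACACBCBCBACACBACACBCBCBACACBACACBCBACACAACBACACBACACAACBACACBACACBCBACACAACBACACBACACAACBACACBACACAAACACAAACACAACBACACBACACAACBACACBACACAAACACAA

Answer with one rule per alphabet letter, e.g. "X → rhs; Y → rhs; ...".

  step 4 ⇒ step 5: ACACAACBACACBACACAACBACACBACACBCBCBACACBACACBCBACACAACBACACBACACAACBACACBACACAAACACAAACACAACBACACBACACAACBACACBACACBCBCBACACBACACBCB ⇒ CB·ACA·CB·ACA·CB·CB·ACA·CAA·CB·ACA·CB·ACA·CAA·CB·ACA·CB·ACA·CB·CB·ACA·CAA·CB·ACA·CB·ACA·CAA·CB·ACA·CB·ACA·CAA·ACA·CAA·ACA·CAA·CB·ACA·CB·ACA·CAA·CB·ACA·CB·ACA·CAA·ACA·CAA·CB·ACA·CB·ACA·CB·CB·ACA·CAA·CB·ACA·CB·ACA·CAA·CB·ACA·CB·ACA·CB·CB·ACA·CAA·CB·ACA·CB·ACA·CAA·CB·ACA·CB·ACA·CB·CB·CB·ACA·CB·ACA·CB·CB·CB·ACA·CB·ACA·CB·CB·ACA·CAA·CB·ACA·CB·ACA·CAA·CB·ACA·CB·ACA·CB·CB·ACA·CAA·CB·ACA·CB·ACA·CAA·CB·ACA·CB·ACA·CAA·ACA·CAA·ACA·CAA·CB·ACA·CB·ACA·CAA·CB·ACA·CB·ACA·CAA·ACA·CAA
    A ↦ CB
    B ↦ CAA
    C ↦ ACA

A->CB, B->CAA, C->ACA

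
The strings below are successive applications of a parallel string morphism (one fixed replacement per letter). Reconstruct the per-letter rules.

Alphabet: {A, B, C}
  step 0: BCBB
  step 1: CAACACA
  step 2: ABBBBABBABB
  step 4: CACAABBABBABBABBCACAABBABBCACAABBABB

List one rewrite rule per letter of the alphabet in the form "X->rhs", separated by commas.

  step 1 ⇒ step 2: CAACACA ⇒ A·BB·BB·A·BB·A·BB
    A ↦ BB
    C ↦ A
  step 0 ⇒ step 1: BCBB ⇒ CA·A·CA·CA
    B ↦ CA

A->BB, B->CA, C->A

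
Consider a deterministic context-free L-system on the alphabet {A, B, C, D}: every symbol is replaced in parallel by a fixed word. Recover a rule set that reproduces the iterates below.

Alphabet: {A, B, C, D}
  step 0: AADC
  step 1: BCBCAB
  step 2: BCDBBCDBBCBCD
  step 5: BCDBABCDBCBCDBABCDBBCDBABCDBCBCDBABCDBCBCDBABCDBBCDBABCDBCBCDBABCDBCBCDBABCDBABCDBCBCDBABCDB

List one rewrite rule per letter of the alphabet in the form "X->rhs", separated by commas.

A->BC, B->BCD, C->B, D->A

  step 1 ⇒ step 2: BCBCAB ⇒ BCD·B·BCD·B·BC·BCD
    A ↦ BC
    B ↦ BCD
    C ↦ B
  step 0 ⇒ step 1: AADC ⇒ BC·BC·A·B
    D ↦ A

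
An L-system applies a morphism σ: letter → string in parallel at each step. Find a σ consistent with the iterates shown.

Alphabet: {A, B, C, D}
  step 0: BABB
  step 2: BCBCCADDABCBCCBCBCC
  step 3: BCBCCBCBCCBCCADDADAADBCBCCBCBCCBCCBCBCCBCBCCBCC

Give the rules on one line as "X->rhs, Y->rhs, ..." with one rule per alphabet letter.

A->AD, B->BC, C->BCC, D->DA

  step 2 ⇒ step 3: BCBCCADDABCBCCBCBCC ⇒ BC·BCC·BC·BCC·BCC·AD·DA·DA·AD·BC·BCC·BC·BCC·BCC·BC·BCC·BC·BCC·BCC
    A ↦ AD
    B ↦ BC
    C ↦ BCC
    D ↦ DA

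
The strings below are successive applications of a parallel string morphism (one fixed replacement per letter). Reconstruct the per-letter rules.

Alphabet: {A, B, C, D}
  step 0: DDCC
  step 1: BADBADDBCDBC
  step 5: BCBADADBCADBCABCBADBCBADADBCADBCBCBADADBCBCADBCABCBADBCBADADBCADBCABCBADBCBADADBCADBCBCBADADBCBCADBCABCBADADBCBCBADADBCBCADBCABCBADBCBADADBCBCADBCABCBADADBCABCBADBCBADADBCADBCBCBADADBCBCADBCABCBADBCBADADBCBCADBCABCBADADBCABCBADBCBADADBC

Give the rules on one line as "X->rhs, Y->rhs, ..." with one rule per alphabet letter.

A->BC, B->A, C->DBC, D->BAD

  step 0 ⇒ step 1: DDCC ⇒ BAD·BAD·DBC·DBC
    C ↦ DBC
    D ↦ BAD
    A ↦ BC  (constrained at step 1)
    B ↦ A  (constrained at step 1)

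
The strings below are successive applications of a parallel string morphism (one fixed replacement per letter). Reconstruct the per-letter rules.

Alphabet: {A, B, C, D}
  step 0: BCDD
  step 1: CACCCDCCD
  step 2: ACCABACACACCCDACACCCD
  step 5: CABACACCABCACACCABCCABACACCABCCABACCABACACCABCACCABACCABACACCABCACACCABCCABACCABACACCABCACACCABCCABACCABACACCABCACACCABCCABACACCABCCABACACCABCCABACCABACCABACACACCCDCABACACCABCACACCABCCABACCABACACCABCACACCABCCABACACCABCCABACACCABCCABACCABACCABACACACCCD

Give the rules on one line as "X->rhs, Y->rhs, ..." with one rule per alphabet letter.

A->CAB, B->C, C->AC, D->CCD

  step 1 ⇒ step 2: CACCCDCCD ⇒ AC·CAB·AC·AC·AC·CCD·AC·AC·CCD
    A ↦ CAB
    C ↦ AC
    D ↦ CCD
  step 0 ⇒ step 1: BCDD ⇒ C·AC·CCD·CCD
    B ↦ C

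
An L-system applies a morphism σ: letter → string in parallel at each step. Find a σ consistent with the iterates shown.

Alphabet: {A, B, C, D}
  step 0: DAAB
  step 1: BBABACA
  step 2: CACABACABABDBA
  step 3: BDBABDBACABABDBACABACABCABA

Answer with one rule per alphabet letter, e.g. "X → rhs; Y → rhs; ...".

A->BA, B->CA, C->BD, D->B

  step 2 ⇒ step 3: CACABACABABDBA ⇒ BD·BA·BD·BA·CA·BA·BD·BA·CA·BA·CA·B·CA·BA
    A ↦ BA
    B ↦ CA
    C ↦ BD
    D ↦ B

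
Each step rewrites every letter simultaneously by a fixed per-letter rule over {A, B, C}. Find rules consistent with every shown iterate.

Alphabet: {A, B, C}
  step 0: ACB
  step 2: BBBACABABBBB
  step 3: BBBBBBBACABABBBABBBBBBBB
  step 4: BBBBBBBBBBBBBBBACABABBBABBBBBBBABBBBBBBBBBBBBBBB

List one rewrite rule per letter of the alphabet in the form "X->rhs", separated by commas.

A->BA, B->BB, C->CA

  step 3 ⇒ step 4: BBBBBBBACABABBBABBBBBBBB ⇒ BB·BB·BB·BB·BB·BB·BB·BA·CA·BA·BB·BA·BB·BB·BB·BA·BB·BB·BB·BB·BB·BB·BB·BB
    A ↦ BA
    B ↦ BB
    C ↦ CA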